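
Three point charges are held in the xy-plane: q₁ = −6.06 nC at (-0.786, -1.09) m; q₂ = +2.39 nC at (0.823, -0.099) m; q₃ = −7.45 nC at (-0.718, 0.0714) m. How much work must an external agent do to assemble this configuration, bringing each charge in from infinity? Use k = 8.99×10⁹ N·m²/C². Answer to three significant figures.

1.77×10⁻⁷ J

The work to assemble the configuration equals its total potential energy, U = Σ kqᵢqⱼ/rᵢⱼ over all pairs.
Pair separations: r₁₂ = 1.89 m, r₁₃ = 1.16 m, r₂₃ = 1.55 m.
U = (-6.89×10⁻⁸) + (3.49×10⁻⁷) + (-1.03×10⁻⁷) = 1.77×10⁻⁷ J.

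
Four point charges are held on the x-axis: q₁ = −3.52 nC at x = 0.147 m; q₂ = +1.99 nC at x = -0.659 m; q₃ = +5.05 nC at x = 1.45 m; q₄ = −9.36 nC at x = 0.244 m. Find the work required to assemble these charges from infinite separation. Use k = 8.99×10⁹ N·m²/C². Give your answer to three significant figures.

2.36×10⁻⁶ J

The work to assemble the configuration equals its total potential energy, U = Σ kqᵢqⱼ/rᵢⱼ over all pairs.
Pair separations: r₁₂ = 0.806 m, r₁₃ = 1.30 m, r₁₄ = 0.0970 m, r₂₃ = 2.11 m, r₂₄ = 0.903 m, r₃₄ = 1.21 m.
Summing all 6 pair terms gives U = 2.36×10⁻⁶ J.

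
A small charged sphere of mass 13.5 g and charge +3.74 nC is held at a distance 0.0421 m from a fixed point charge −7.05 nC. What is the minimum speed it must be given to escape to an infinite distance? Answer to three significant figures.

0.0289 m/s

To just escape, total mechanical energy must reach zero at infinity: ½mv²_min + U = 0, so ½mv²_min = −U = |kQq|/r.
|U| = |kQq|/r = (8.99×10⁹ N·m²/C²)(7.05×10⁻⁹)(3.74×10⁻⁹)/(0.0421) = 5.63×10⁻⁶ J.
v_min = √(2|U|/m) = √(2·5.63×10⁻⁶/0.0135) = 0.0289 m/s.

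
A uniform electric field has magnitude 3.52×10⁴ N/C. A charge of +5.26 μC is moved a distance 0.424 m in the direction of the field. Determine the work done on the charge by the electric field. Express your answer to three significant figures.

The potential change for a displacement 0.424 m in the direction of the field is ΔV = −Ed = -1.49×10⁴ V.
W_field = −qΔV = 0.0785 J.

0.0785 J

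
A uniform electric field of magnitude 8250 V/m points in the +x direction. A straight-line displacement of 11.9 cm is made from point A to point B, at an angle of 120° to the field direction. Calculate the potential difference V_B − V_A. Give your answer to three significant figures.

491 V

Only the component of displacement along E changes the potential: ΔV = −E·d·cosθ.
ΔV = −(8250 V/m)(0.119 m)cos120° = 491 V.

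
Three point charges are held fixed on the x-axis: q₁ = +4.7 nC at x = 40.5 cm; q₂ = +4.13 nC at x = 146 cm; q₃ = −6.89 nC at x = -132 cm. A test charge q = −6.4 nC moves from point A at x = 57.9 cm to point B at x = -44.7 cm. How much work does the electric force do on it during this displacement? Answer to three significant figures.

-1.63×10⁻⁶ J

The work done by the electric force is W_field = −ΔU = −q(V_B − V_A) = q(V_A − V_B).
At A: distances to the source charges are 0.174 m, 0.881 m, 1.90 m; V_A = Σ kqᵢ/rᵢ = 252 V.
At B: distances to the source charges are 0.852 m, 1.91 m, 0.873 m; V_B = Σ kqᵢ/rᵢ = -1.89 V.
ΔV = V_B − V_A = -254 V.
W_field = −qΔV = −(-6.40×10⁻⁹ C)(-254 V) = -1.63×10⁻⁶ J.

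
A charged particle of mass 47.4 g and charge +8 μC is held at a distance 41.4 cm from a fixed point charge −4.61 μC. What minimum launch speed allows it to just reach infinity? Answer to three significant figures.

5.81 m/s

To just escape, total mechanical energy must reach zero at infinity: ½mv²_min + U = 0, so ½mv²_min = −U = |kQq|/r.
|U| = |kQq|/r = (8.99×10⁹ N·m²/C²)(4.61×10⁻⁶)(8.00×10⁻⁶)/(0.414) = 0.801 J.
v_min = √(2|U|/m) = √(2·0.801/0.0474) = 5.81 m/s.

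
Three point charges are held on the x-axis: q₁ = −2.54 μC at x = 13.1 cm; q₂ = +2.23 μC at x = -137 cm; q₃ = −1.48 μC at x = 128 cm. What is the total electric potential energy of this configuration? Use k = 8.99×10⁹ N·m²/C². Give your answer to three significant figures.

The work to assemble the configuration equals its total potential energy, U = Σ kqᵢqⱼ/rᵢⱼ over all pairs.
Pair separations: r₁₂ = 1.50 m, r₁₃ = 1.15 m, r₂₃ = 2.65 m.
U = (-0.0339) + (0.0294) + (-0.0112) = -0.0157 J.

-0.0157 J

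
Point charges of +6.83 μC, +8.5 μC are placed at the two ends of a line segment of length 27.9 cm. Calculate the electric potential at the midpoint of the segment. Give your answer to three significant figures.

The total potential is the scalar sum of each charge's contribution, V = Σ kqᵢ/rᵢ.
Each charge is 0.139 m from the midpoint.
V = k[(6.83×10⁻⁶)/(0.139) + (8.50×10⁻⁶)/(0.139)] = 9.88×10⁵ V.

9.88×10⁵ V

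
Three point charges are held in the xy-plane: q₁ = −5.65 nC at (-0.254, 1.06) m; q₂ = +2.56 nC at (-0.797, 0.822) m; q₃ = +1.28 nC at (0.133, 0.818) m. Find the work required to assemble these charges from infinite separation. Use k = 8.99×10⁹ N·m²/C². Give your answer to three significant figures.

The work to assemble the configuration equals its total potential energy, U = Σ kqᵢqⱼ/rᵢⱼ over all pairs.
Pair separations: r₁₂ = 0.593 m, r₁₃ = 0.456 m, r₂₃ = 0.930 m.
U = (-2.19×10⁻⁷) + (-1.42×10⁻⁷) + (3.17×10⁻⁸) = -3.30×10⁻⁷ J.

-3.30×10⁻⁷ J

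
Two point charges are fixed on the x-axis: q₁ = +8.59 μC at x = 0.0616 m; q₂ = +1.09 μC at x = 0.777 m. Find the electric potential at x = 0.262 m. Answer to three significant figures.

Electric potential is a scalar, so the contributions from each charge add algebraically: V = Σ kqᵢ/rᵢ.
Distances from the field point to each charge: r₁ = 0.200 m, r₂ = 0.515 m.
V = k[(8.59×10⁻⁶)/(0.200) + (1.09×10⁻⁶)/(0.515)] = 4.04×10⁵ V.

4.04×10⁵ V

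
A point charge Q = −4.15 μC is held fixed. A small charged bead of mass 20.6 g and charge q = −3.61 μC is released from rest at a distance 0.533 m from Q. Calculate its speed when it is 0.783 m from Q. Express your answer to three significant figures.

2.80 m/s

Only the electrostatic force acts, so mechanical energy is conserved: ½mv² = U₁ − U₂ = kQq(1/r₁ − 1/r₂).
U₁ − U₂ = (8.99×10⁹ N·m²/C²)(-4.15×10⁻⁶ C)(-3.61×10⁻⁶ C)(1/0.533 − 1/0.783) = 0.0807 J.
v = √(2·0.0807/0.0206) = 2.80 m/s.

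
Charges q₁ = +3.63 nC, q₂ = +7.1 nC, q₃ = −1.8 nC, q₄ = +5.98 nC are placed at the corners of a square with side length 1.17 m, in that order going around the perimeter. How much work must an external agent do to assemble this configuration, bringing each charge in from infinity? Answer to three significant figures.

3.79×10⁻⁷ J

The assembly work is the sum of pairwise potential energies, U = Σ_{i<j} kqᵢqⱼ/rᵢⱼ.
The four side pairs have separation 1.17 m and the two diagonal pairs 1.65 m.
Summing all 6 pair terms gives U = 3.79×10⁻⁷ J.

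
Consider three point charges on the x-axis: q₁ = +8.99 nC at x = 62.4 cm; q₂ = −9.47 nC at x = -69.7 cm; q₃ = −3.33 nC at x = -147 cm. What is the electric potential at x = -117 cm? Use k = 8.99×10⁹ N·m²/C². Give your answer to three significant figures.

The total potential is the scalar sum of each charge's contribution, V = Σ kqᵢ/rᵢ.
Distances from the field point to each charge: r₁ = 1.79 m, r₂ = 0.473 m, r₃ = 0.300 m.
V = k[(8.99×10⁻⁹)/(1.79) + (-9.47×10⁻⁹)/(0.473) + (-3.33×10⁻⁹)/(0.300)] = -235 V.

-235 V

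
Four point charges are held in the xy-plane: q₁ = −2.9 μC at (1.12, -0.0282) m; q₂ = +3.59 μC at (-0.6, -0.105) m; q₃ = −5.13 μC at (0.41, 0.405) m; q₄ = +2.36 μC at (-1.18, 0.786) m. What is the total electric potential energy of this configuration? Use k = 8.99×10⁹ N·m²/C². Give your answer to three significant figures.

-0.0600 J

The assembly work is the sum of pairwise potential energies, U = Σ_{i<j} kqᵢqⱼ/rᵢⱼ.
Pair separations: r₁₂ = 1.72 m, r₁₃ = 0.832 m, r₁₄ = 2.44 m, r₂₃ = 1.13 m, r₂₄ = 1.06 m, r₃₄ = 1.64 m.
Summing all 6 pair terms gives U = -0.0600 J.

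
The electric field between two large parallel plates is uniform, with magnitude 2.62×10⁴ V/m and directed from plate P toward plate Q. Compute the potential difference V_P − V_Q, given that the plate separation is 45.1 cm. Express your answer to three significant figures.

In a uniform field, potential decreases in the direction of E: ΔV = −E·d for a displacement d parallel to E.
Going from Q to P is a displacement of 45.1 cm opposite to the field, so V_P − V_Q = +Ed = 1.18×10⁴ V.

1.18×10⁴ V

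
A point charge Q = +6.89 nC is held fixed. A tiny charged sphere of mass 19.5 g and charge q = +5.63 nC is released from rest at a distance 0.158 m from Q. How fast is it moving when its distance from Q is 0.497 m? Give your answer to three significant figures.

0.0124 m/s

Only the electrostatic force acts, so mechanical energy is conserved: ½mv² = U₁ − U₂ = kQq(1/r₁ − 1/r₂).
U₁ − U₂ = (8.99×10⁹ N·m²/C²)(6.89×10⁻⁹ C)(5.63×10⁻⁹ C)(1/0.158 − 1/0.497) = 1.51×10⁻⁶ J.
v = √(2·1.51×10⁻⁶/0.0195) = 0.0124 m/s.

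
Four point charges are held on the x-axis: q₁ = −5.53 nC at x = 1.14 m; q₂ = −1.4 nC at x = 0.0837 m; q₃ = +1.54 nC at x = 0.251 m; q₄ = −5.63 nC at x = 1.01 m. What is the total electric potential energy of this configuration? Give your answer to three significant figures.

The work to assemble the configuration equals its total potential energy, U = Σ kqᵢqⱼ/rᵢⱼ over all pairs.
Pair separations: r₁₂ = 1.06 m, r₁₃ = 0.889 m, r₁₄ = 0.130 m, r₂₃ = 0.167 m, r₂₄ = 0.926 m, r₃₄ = 0.759 m.
Summing all 6 pair terms gives U = 1.99×10⁻⁶ J.

1.99×10⁻⁶ J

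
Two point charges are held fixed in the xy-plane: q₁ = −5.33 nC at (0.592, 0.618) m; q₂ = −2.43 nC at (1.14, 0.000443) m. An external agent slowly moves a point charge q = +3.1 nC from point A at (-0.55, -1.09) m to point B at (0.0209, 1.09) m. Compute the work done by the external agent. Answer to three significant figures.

For quasistatic motion the external work equals the change in potential energy: W_ext = qΔV = q(V_B − V_A).
At A: distances to the source charges are 2.05 m, 2.01 m; V_A = Σ kqᵢ/rᵢ = -34.2 V.
At B: distances to the source charges are 0.741 m, 1.56 m; V_B = Σ kqᵢ/rᵢ = -78.7 V.
ΔV = V_B − V_A = -44.5 V.
W_ext = qΔV = (3.10×10⁻⁹ C)(-44.5 V) = -1.38×10⁻⁷ J.

-1.38×10⁻⁷ J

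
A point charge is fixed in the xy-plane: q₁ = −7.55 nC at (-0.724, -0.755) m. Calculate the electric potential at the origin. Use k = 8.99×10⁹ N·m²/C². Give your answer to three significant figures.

Electric potential is a scalar, so the contributions from each charge add algebraically: V = Σ kqᵢ/rᵢ.
Distances from the field point to each charge: r₁ = 1.05 m.
V = k[(-7.55×10⁻⁹)/(1.05)] = -64.9 V.

-64.9 V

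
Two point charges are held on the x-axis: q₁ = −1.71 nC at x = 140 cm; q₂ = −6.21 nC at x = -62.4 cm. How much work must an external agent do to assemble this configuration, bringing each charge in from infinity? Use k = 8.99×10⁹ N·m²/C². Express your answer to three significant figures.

The work to assemble the configuration equals its total potential energy, U = Σ kqᵢqⱼ/rᵢⱼ over all pairs.
Pair separations: r₁₂ = 2.02 m.
U = (4.72×10⁻⁸) = 4.72×10⁻⁸ J.

4.72×10⁻⁸ J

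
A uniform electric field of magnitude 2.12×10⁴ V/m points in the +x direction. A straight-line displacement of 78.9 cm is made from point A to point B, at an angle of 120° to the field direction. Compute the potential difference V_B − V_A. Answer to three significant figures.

Only the component of displacement along E changes the potential: ΔV = −E·d·cosθ.
ΔV = −(2.12×10⁴ V/m)(0.789 m)cos120° = 8360 V.

8360 V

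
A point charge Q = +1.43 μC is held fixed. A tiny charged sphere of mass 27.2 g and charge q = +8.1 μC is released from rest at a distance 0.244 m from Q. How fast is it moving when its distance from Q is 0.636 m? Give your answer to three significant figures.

4.40 m/s

Only the electrostatic force acts, so mechanical energy is conserved: ½mv² = U₁ − U₂ = kQq(1/r₁ − 1/r₂).
U₁ − U₂ = (8.99×10⁹ N·m²/C²)(1.43×10⁻⁶ C)(8.10×10⁻⁶ C)(1/0.244 − 1/0.636) = 0.263 J.
v = √(2·0.263/0.0272) = 4.40 m/s.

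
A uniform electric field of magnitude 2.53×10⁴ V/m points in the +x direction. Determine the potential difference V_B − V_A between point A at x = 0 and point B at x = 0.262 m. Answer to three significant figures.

In a uniform field, potential decreases in the direction of E: V_B − V_A = −E·Δx.
V_B − V_A = −(2.53×10⁴ V/m)(0.262 m) = -6630 V.

-6630 V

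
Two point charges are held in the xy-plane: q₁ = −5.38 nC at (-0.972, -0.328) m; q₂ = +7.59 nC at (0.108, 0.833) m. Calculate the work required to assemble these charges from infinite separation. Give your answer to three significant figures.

-2.32×10⁻⁷ J

The work to assemble the configuration equals its total potential energy, U = Σ kqᵢqⱼ/rᵢⱼ over all pairs.
Pair separations: r₁₂ = 1.59 m.
U = (-2.32×10⁻⁷) = -2.32×10⁻⁷ J.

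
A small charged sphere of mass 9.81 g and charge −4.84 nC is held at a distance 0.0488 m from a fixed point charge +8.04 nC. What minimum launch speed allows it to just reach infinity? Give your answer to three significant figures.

0.0382 m/s

To just escape, total mechanical energy must reach zero at infinity: ½mv²_min + U = 0, so ½mv²_min = −U = |kQq|/r.
|U| = |kQq|/r = (8.99×10⁹ N·m²/C²)(8.04×10⁻⁹)(4.84×10⁻⁹)/(0.0488) = 7.17×10⁻⁶ J.
v_min = √(2|U|/m) = √(2·7.17×10⁻⁶/9.81×10⁻³) = 0.0382 m/s.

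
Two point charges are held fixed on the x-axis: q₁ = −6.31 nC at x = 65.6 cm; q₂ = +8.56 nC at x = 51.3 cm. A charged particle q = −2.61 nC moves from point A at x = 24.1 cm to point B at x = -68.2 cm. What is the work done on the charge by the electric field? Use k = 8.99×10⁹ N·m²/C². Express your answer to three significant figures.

-3.24×10⁻⁷ J

The work done by the electric force is W_field = −ΔU = −q(V_B − V_A) = q(V_A − V_B).
At A: distances to the source charges are 0.415 m, 0.272 m; V_A = Σ kqᵢ/rᵢ = 146 V.
At B: distances to the source charges are 1.34 m, 1.20 m; V_B = Σ kqᵢ/rᵢ = 22.0 V.
ΔV = V_B − V_A = -124 V.
W_field = −qΔV = −(-2.61×10⁻⁹ C)(-124 V) = -3.24×10⁻⁷ J.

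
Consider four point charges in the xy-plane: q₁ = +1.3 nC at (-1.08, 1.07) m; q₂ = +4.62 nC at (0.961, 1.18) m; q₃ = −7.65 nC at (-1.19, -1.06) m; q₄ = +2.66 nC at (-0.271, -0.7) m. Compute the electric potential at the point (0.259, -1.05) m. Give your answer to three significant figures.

12.6 V

The total potential is the scalar sum of each charge's contribution, V = Σ kqᵢ/rᵢ.
Distances from the field point to each charge: r₁ = 2.51 m, r₂ = 2.34 m, r₃ = 1.45 m, r₄ = 0.635 m.
V = k[(1.30×10⁻⁹)/(2.51) + (4.62×10⁻⁹)/(2.34) + (-7.65×10⁻⁹)/(1.45) + (2.66×10⁻⁹)/(0.635)] = 12.6 V.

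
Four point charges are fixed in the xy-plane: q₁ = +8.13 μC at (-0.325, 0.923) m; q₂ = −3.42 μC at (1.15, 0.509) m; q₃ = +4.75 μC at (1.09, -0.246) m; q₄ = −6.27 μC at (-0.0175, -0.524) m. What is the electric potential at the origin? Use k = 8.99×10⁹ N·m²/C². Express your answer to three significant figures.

Electric potential is a scalar, so the contributions from each charge add algebraically: V = Σ kqᵢ/rᵢ.
Distances from the field point to each charge: r₁ = 0.979 m, r₂ = 1.26 m, r₃ = 1.12 m, r₄ = 0.524 m.
V = k[(8.13×10⁻⁶)/(0.979) + (-3.42×10⁻⁶)/(1.26) + (4.75×10⁻⁶)/(1.12) + (-6.27×10⁻⁶)/(0.524)] = -1.91×10⁴ V.

-1.91×10⁴ V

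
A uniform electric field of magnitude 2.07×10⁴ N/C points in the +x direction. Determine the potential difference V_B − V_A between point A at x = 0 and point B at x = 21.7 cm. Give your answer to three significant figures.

-4490 V

In a uniform field, potential decreases in the direction of E: V_B − V_A = −E·Δx.
V_B − V_A = −(2.07×10⁴ V/m)(0.217 m) = -4490 V.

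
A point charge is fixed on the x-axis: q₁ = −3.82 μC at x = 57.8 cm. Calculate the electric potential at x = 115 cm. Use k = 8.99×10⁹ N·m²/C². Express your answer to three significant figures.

-6.00×10⁴ V

Electric potential is a scalar, so the contributions from each charge add algebraically: V = Σ kqᵢ/rᵢ.
V = k[(-3.82×10⁻⁶)/(0.572)] = -6.00×10⁴ V.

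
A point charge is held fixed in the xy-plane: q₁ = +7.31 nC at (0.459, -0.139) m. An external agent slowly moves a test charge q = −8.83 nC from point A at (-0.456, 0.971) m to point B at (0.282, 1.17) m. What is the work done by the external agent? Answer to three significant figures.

For quasistatic motion the external work equals the change in potential energy: W_ext = qΔV = q(V_B − V_A).
At A: distance to the source charge is 1.44 m; V_A = kq₁/r = 45.7 V.
At B: distance to the source charge is 1.32 m; V_B = kq₁/r = 49.8 V.
ΔV = V_B − V_A = 4.07 V.
W_ext = qΔV = (-8.83×10⁻⁹ C)(4.07 V) = -3.59×10⁻⁸ J.

-3.59×10⁻⁸ J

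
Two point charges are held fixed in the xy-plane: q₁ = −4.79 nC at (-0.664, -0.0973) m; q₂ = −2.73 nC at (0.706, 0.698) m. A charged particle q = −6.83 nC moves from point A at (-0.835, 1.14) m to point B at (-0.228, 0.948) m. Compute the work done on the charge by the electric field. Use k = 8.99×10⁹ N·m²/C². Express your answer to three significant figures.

-9.30×10⁻⁸ J

The work done by the electric force is W_field = −ΔU = −q(V_B − V_A) = q(V_A − V_B).
At A: distances to the source charges are 1.25 m, 1.60 m; V_A = Σ kqᵢ/rᵢ = -49.8 V.
At B: distances to the source charges are 1.13 m, 0.967 m; V_B = Σ kqᵢ/rᵢ = -63.4 V.
ΔV = V_B − V_A = -13.6 V.
W_field = −qΔV = −(-6.83×10⁻⁹ C)(-13.6 V) = -9.30×10⁻⁸ J.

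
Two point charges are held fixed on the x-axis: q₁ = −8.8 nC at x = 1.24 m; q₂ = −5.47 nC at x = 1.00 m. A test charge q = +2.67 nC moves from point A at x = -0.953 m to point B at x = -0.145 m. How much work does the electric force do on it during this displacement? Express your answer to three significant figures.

1.04×10⁻⁷ J

The work done by the electric force is W_field = −ΔU = −q(V_B − V_A) = q(V_A − V_B).
At A: distances to the source charges are 2.19 m, 1.95 m; V_A = Σ kqᵢ/rᵢ = -61.3 V.
At B: distances to the source charges are 1.39 m, 1.15 m; V_B = Σ kqᵢ/rᵢ = -100 V.
ΔV = V_B − V_A = -38.8 V.
W_field = −qΔV = −(2.67×10⁻⁹ C)(-38.8 V) = 1.04×10⁻⁷ J.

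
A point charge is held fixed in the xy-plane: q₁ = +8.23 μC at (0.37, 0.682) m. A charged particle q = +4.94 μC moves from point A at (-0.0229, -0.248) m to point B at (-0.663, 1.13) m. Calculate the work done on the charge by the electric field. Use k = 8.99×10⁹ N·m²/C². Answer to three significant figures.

The work done by the electric force is W_field = −ΔU = −q(V_B − V_A) = q(V_A − V_B).
At A: distance to the source charge is 1.01 m; V_A = kq₁/r = 7.33×10⁴ V.
At B: distance to the source charge is 1.13 m; V_B = kq₁/r = 6.57×10⁴ V.
ΔV = V_B − V_A = -7570 V.
W_field = −qΔV = −(4.94×10⁻⁶ C)(-7570 V) = 0.0374 J.

0.0374 J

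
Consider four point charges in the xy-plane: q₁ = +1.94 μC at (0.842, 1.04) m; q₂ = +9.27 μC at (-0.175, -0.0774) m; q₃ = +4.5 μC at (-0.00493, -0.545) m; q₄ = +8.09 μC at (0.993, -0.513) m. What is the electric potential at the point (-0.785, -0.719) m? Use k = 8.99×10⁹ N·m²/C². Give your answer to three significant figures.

The total potential is the scalar sum of each charge's contribution, V = Σ kqᵢ/rᵢ.
Distances from the field point to each charge: r₁ = 2.40 m, r₂ = 0.885 m, r₃ = 0.799 m, r₄ = 1.79 m.
V = k[(1.94×10⁻⁶)/(2.40) + (9.27×10⁻⁶)/(0.885) + (4.50×10⁻⁶)/(0.799) + (8.09×10⁻⁶)/(1.79)] = 1.93×10⁵ V.

1.93×10⁵ V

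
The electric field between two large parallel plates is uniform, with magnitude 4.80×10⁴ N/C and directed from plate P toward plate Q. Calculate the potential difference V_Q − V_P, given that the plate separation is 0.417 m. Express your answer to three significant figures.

In a uniform field, potential decreases in the direction of E: ΔV = −E·d for a displacement d parallel to E.
Going from P to Q is a displacement of 0.417 m along the field, so V_Q − V_P = −Ed = -2.00×10⁴ V.

-2.00×10⁴ V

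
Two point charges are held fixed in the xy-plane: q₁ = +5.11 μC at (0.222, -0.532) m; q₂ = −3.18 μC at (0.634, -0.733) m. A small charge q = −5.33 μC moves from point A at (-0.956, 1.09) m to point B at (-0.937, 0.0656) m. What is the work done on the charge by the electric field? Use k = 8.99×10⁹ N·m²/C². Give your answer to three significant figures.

The work done by the electric force is W_field = −ΔU = −q(V_B − V_A) = q(V_A − V_B).
At A: distances to the source charges are 2.00 m, 2.42 m; V_A = Σ kqᵢ/rᵢ = 1.11×10⁴ V.
At B: distances to the source charges are 1.30 m, 1.76 m; V_B = Σ kqᵢ/rᵢ = 1.90×10⁴ V.
ΔV = V_B − V_A = 7910 V.
W_field = −qΔV = −(-5.33×10⁻⁶ C)(7910 V) = 0.0422 J.

0.0422 J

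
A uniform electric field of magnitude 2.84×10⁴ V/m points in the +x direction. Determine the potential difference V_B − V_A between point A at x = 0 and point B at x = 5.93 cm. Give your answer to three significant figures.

In a uniform field, potential decreases in the direction of E: V_B − V_A = −E·Δx.
V_B − V_A = −(2.84×10⁴ V/m)(0.0593 m) = -1680 V.

-1680 V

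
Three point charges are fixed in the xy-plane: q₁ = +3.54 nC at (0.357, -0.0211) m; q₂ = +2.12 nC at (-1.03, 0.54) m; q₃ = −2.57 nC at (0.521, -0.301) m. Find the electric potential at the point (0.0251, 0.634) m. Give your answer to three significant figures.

39.5 V

The total potential is the scalar sum of each charge's contribution, V = Σ kqᵢ/rᵢ.
Distances from the field point to each charge: r₁ = 0.734 m, r₂ = 1.06 m, r₃ = 1.06 m.
V = k[(3.54×10⁻⁹)/(0.734) + (2.12×10⁻⁹)/(1.06) + (-2.57×10⁻⁹)/(1.06)] = 39.5 V.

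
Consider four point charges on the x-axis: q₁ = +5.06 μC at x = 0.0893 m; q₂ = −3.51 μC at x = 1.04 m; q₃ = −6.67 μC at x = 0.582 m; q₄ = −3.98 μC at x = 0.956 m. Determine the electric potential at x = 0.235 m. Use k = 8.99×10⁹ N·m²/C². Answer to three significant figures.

5.06×10⁴ V

Electric potential is a scalar, so the contributions from each charge add algebraically: V = Σ kqᵢ/rᵢ.
Distances from the field point to each charge: r₁ = 0.146 m, r₂ = 0.805 m, r₃ = 0.347 m, r₄ = 0.721 m.
V = k[(5.06×10⁻⁶)/(0.146) + (-3.51×10⁻⁶)/(0.805) + (-6.67×10⁻⁶)/(0.347) + (-3.98×10⁻⁶)/(0.721)] = 5.06×10⁴ V.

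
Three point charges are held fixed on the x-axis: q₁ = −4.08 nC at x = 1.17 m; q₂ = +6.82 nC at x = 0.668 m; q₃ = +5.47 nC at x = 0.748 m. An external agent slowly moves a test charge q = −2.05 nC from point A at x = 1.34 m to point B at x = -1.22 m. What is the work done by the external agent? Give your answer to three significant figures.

For quasistatic motion the external work equals the change in potential energy: W_ext = qΔV = q(V_B − V_A).
At A: distances to the source charges are 0.170 m, 0.672 m, 0.592 m; V_A = Σ kqᵢ/rᵢ = -41.5 V.
At B: distances to the source charges are 2.39 m, 1.89 m, 1.97 m; V_B = Σ kqᵢ/rᵢ = 42.1 V.
ΔV = V_B − V_A = 83.6 V.
W_ext = qΔV = (-2.05×10⁻⁹ C)(83.6 V) = -1.71×10⁻⁷ J.

-1.71×10⁻⁷ J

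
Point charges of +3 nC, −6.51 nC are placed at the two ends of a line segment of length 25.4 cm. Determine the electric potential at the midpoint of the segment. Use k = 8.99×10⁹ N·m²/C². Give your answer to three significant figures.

The total potential is the scalar sum of each charge's contribution, V = Σ kqᵢ/rᵢ.
Each charge is 0.127 m from the midpoint.
V = k[(3.00×10⁻⁹)/(0.127) + (-6.51×10⁻⁹)/(0.127)] = -248 V.

-248 V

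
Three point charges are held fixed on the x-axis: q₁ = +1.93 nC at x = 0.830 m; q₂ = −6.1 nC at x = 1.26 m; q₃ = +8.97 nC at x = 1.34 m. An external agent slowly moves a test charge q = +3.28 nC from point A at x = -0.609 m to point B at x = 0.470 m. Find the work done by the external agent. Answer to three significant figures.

1.55×10⁻⁷ J

For quasistatic motion the external work equals the change in potential energy: W_ext = qΔV = q(V_B − V_A).
At A: distances to the source charges are 1.44 m, 1.87 m, 1.95 m; V_A = Σ kqᵢ/rᵢ = 24.1 V.
At B: distances to the source charges are 0.360 m, 0.790 m, 0.870 m; V_B = Σ kqᵢ/rᵢ = 71.5 V.
ΔV = V_B − V_A = 47.4 V.
W_ext = qΔV = (3.28×10⁻⁹ C)(47.4 V) = 1.55×10⁻⁷ J.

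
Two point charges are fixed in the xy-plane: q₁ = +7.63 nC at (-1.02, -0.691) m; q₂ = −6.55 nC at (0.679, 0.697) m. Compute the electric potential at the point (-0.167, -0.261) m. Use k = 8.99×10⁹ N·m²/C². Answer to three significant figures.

Electric potential is a scalar, so the contributions from each charge add algebraically: V = Σ kqᵢ/rᵢ.
Distances from the field point to each charge: r₁ = 0.955 m, r₂ = 1.28 m.
V = k[(7.63×10⁻⁹)/(0.955) + (-6.55×10⁻⁹)/(1.28)] = 25.7 V.

25.7 V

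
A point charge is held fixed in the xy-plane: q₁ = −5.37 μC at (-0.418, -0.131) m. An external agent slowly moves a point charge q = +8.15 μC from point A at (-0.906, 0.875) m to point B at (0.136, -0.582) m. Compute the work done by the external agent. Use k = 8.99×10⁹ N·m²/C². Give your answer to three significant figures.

For quasistatic motion the external work equals the change in potential energy: W_ext = qΔV = q(V_B − V_A).
At A: distance to the source charge is 1.12 m; V_A = kq₁/r = -4.32×10⁴ V.
At B: distance to the source charge is 0.714 m; V_B = kq₁/r = -6.76×10⁴ V.
ΔV = V_B − V_A = -2.44×10⁴ V.
W_ext = qΔV = (8.15×10⁻⁶ C)(-2.44×10⁴ V) = -0.199 J.

-0.199 J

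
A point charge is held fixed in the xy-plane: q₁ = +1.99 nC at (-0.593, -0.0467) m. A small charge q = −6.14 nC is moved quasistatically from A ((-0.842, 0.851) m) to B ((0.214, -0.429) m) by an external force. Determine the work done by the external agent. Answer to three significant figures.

For quasistatic motion the external work equals the change in potential energy: W_ext = qΔV = q(V_B − V_A).
At A: distance to the source charge is 0.932 m; V_A = kq₁/r = 19.2 V.
At B: distance to the source charge is 0.893 m; V_B = kq₁/r = 20.0 V.
ΔV = V_B − V_A = 0.831 V.
W_ext = qΔV = (-6.14×10⁻⁹ C)(0.831 V) = -5.10×10⁻⁹ J.

-5.10×10⁻⁹ J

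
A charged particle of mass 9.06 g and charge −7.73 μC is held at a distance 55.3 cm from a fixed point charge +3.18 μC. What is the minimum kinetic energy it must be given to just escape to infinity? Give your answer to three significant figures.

To just escape, total mechanical energy must reach zero at infinity: ½mv²_min + U = 0, so ½mv²_min = −U = |kQq|/r.
|U| = |kQq|/r = (8.99×10⁹ N·m²/C²)(3.18×10⁻⁶)(7.73×10⁻⁶)/(0.553) = 0.400 J.

0.400 J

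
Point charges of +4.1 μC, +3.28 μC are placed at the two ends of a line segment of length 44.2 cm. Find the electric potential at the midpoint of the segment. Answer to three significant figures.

Electric potential is a scalar, so the contributions from each charge add algebraically: V = Σ kqᵢ/rᵢ.
Each charge is 0.221 m from the midpoint.
V = k[(4.10×10⁻⁶)/(0.221) + (3.28×10⁻⁶)/(0.221)] = 3.00×10⁵ V.

3.00×10⁵ V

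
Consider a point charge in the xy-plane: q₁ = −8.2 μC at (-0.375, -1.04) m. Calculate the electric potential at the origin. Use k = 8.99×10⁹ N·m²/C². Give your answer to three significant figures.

-6.67×10⁴ V

The total potential is the scalar sum of each charge's contribution, V = Σ kqᵢ/rᵢ.
Distances from the field point to each charge: r₁ = 1.11 m.
V = k[(-8.20×10⁻⁶)/(1.11)] = -6.67×10⁴ V.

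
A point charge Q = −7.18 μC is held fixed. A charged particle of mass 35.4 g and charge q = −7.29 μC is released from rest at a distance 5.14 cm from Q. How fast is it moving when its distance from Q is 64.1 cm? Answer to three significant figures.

21.8 m/s

Only the electrostatic force acts, so mechanical energy is conserved: ½mv² = U₁ − U₂ = kQq(1/r₁ − 1/r₂).
U₁ − U₂ = (8.99×10⁹ N·m²/C²)(-7.18×10⁻⁶ C)(-7.29×10⁻⁶ C)(1/0.0514 − 1/0.641) = 8.42 J.
v = √(2·8.42/0.0354) = 21.8 m/s.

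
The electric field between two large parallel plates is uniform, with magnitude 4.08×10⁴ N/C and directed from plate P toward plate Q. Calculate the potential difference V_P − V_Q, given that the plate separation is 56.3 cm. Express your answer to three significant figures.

In a uniform field, potential decreases in the direction of E: ΔV = −E·d for a displacement d parallel to E.
Going from Q to P is a displacement of 56.3 cm opposite to the field, so V_P − V_Q = +Ed = 2.30×10⁴ V.

2.30×10⁴ V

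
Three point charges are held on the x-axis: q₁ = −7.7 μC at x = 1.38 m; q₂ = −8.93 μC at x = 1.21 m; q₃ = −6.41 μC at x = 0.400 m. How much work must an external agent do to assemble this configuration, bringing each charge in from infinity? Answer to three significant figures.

4.72 J

The assembly work is the sum of pairwise potential energies, U = Σ_{i<j} kqᵢqⱼ/rᵢⱼ.
Pair separations: r₁₂ = 0.170 m, r₁₃ = 0.980 m, r₂₃ = 0.810 m.
U = (3.64) + (0.453) + (0.635) = 4.72 J.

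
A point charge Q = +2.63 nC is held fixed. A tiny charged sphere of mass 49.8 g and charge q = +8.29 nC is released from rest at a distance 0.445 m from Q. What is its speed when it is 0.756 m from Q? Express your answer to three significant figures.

Only the electrostatic force acts, so mechanical energy is conserved: ½mv² = U₁ − U₂ = kQq(1/r₁ − 1/r₂).
U₁ − U₂ = (8.99×10⁹ N·m²/C²)(2.63×10⁻⁹ C)(8.29×10⁻⁹ C)(1/0.445 − 1/0.756) = 1.81×10⁻⁷ J.
v = √(2·1.81×10⁻⁷/0.0498) = 2.70×10⁻³ m/s.

2.70×10⁻³ m/s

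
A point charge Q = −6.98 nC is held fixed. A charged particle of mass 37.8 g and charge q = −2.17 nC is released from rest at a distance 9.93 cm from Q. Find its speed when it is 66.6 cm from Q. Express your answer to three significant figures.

Only the electrostatic force acts, so mechanical energy is conserved: ½mv² = U₁ − U₂ = kQq(1/r₁ − 1/r₂).
U₁ − U₂ = (8.99×10⁹ N·m²/C²)(-6.98×10⁻⁹ C)(-2.17×10⁻⁹ C)(1/0.0993 − 1/0.666) = 1.17×10⁻⁶ J.
v = √(2·1.17×10⁻⁶/0.0378) = 7.86×10⁻³ m/s.

7.86×10⁻³ m/s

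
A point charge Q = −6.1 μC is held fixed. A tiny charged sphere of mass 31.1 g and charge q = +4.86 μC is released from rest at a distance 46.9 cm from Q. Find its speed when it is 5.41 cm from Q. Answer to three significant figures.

16.7 m/s

Only the electrostatic force acts, so mechanical energy is conserved: ½mv² = U₁ − U₂ = kQq(1/r₁ − 1/r₂).
U₁ − U₂ = (8.99×10⁹ N·m²/C²)(-6.10×10⁻⁶ C)(4.86×10⁻⁶ C)(1/0.469 − 1/0.0541) = 4.36 J.
v = √(2·4.36/0.0311) = 16.7 m/s.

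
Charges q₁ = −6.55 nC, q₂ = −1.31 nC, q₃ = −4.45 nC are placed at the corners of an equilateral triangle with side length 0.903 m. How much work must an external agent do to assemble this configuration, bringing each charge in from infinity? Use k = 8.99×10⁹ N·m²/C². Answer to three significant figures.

4.34×10⁻⁷ J

The assembly work is the sum of pairwise potential energies, U = Σ_{i<j} kqᵢqⱼ/rᵢⱼ.
All three pair separations equal the side length, 0.903 m.
U = (8.54×10⁻⁸) + (2.90×10⁻⁷) + (5.80×10⁻⁸) = 4.34×10⁻⁷ J.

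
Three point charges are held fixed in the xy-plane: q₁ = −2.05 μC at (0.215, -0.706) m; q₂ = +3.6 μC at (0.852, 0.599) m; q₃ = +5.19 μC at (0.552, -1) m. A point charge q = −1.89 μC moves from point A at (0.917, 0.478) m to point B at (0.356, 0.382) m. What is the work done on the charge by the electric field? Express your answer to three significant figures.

-0.334 J

The work done by the electric force is W_field = −ΔU = −q(V_B − V_A) = q(V_A − V_B).
At A: distances to the source charges are 1.38 m, 0.137 m, 1.52 m; V_A = Σ kqᵢ/rᵢ = 2.53×10⁵ V.
At B: distances to the source charges are 1.10 m, 0.541 m, 1.40 m; V_B = Σ kqᵢ/rᵢ = 7.64×10⁴ V.
ΔV = V_B − V_A = -1.76×10⁵ V.
W_field = −qΔV = −(-1.89×10⁻⁶ C)(-1.76×10⁵ V) = -0.334 J.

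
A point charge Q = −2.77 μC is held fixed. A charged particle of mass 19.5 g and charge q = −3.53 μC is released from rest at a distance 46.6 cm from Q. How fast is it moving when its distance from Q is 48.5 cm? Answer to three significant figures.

0.871 m/s

Only the electrostatic force acts, so mechanical energy is conserved: ½mv² = U₁ − U₂ = kQq(1/r₁ − 1/r₂).
U₁ − U₂ = (8.99×10⁹ N·m²/C²)(-2.77×10⁻⁶ C)(-3.53×10⁻⁶ C)(1/0.466 − 1/0.485) = 7.39×10⁻³ J.
v = √(2·7.39×10⁻³/0.0195) = 0.871 m/s.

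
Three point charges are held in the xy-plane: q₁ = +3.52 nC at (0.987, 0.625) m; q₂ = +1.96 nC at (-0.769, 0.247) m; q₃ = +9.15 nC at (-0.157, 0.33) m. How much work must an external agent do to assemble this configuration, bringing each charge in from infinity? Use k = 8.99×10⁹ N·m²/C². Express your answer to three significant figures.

The work to assemble the configuration equals its total potential energy, U = Σ kqᵢqⱼ/rᵢⱼ over all pairs.
Pair separations: r₁₂ = 1.80 m, r₁₃ = 1.18 m, r₂₃ = 0.618 m.
U = (3.45×10⁻⁸) + (2.45×10⁻⁷) + (2.61×10⁻⁷) = 5.41×10⁻⁷ J.

5.41×10⁻⁷ J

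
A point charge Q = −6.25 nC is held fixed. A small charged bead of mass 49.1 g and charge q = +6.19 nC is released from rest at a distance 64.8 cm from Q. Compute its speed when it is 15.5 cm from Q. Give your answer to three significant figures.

Only the electrostatic force acts, so mechanical energy is conserved: ½mv² = U₁ − U₂ = kQq(1/r₁ − 1/r₂).
U₁ − U₂ = (8.99×10⁹ N·m²/C²)(-6.25×10⁻⁹ C)(6.19×10⁻⁹ C)(1/0.648 − 1/0.155) = 1.71×10⁻⁶ J.
v = √(2·1.71×10⁻⁶/0.0491) = 8.34×10⁻³ m/s.

8.34×10⁻³ m/s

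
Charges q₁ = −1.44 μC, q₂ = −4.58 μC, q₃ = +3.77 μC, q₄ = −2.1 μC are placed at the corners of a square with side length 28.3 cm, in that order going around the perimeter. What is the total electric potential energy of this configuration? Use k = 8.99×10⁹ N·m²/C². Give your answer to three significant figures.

The assembly work is the sum of pairwise potential energies, U = Σ_{i<j} kqᵢqⱼ/rᵢⱼ.
The four side pairs have separation 0.283 m and the two diagonal pairs 0.400 m.
Summing all 6 pair terms gives U = -0.400 J.

-0.400 J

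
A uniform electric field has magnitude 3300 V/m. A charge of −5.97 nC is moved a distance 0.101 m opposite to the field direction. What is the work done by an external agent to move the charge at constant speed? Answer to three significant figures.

-1.99×10⁻⁶ J

The potential change for a displacement 0.101 m opposite to the field direction is ΔV = +Ed = 333 V.
W_ext = qΔV = -1.99×10⁻⁶ J.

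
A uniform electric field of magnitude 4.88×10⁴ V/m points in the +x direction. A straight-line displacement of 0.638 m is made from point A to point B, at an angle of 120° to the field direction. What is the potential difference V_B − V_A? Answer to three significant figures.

Only the component of displacement along E changes the potential: ΔV = −E·d·cosθ.
ΔV = −(4.88×10⁴ V/m)(0.638 m)cos120° = 1.56×10⁴ V.

1.56×10⁴ V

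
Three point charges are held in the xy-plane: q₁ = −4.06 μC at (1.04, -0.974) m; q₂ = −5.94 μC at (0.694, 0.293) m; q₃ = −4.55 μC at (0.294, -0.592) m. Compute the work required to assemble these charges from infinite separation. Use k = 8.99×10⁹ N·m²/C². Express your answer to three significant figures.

The work to assemble the configuration equals its total potential energy, U = Σ kqᵢqⱼ/rᵢⱼ over all pairs.
Pair separations: r₁₂ = 1.31 m, r₁₃ = 0.838 m, r₂₃ = 0.971 m.
U = (0.165) + (0.198) + (0.250) = 0.613 J.

0.613 J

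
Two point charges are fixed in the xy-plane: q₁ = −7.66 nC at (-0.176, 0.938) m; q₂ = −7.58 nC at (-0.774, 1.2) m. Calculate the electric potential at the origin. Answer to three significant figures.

Electric potential is a scalar, so the contributions from each charge add algebraically: V = Σ kqᵢ/rᵢ.
Distances from the field point to each charge: r₁ = 0.954 m, r₂ = 1.43 m.
V = k[(-7.66×10⁻⁹)/(0.954) + (-7.58×10⁻⁹)/(1.43)] = -120 V.

-120 V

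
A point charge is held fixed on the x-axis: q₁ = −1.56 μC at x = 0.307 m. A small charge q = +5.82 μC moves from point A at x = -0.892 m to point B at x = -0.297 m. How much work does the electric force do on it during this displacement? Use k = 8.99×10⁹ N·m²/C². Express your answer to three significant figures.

0.0671 J

The work done by the electric force is W_field = −ΔU = −q(V_B − V_A) = q(V_A − V_B).
At A: distance to the source charge is 1.20 m; V_A = kq₁/r = -1.17×10⁴ V.
At B: distance to the source charge is 0.604 m; V_B = kq₁/r = -2.32×10⁴ V.
ΔV = V_B − V_A = -1.15×10⁴ V.
W_field = −qΔV = −(5.82×10⁻⁶ C)(-1.15×10⁴ V) = 0.0671 J.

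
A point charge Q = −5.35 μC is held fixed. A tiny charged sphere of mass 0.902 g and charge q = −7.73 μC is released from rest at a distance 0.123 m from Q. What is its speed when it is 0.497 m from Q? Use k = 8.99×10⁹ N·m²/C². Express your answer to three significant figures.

71.0 m/s

Only the electrostatic force acts, so mechanical energy is conserved: ½mv² = U₁ − U₂ = kQq(1/r₁ − 1/r₂).
U₁ − U₂ = (8.99×10⁹ N·m²/C²)(-5.35×10⁻⁶ C)(-7.73×10⁻⁶ C)(1/0.123 − 1/0.497) = 2.27 J.
v = √(2·2.27/9.02×10⁻⁴) = 71.0 m/s.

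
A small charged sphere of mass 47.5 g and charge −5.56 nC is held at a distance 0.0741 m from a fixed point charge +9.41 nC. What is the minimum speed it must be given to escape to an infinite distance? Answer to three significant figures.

0.0163 m/s

To just escape, total mechanical energy must reach zero at infinity: ½mv²_min + U = 0, so ½mv²_min = −U = |kQq|/r.
|U| = |kQq|/r = (8.99×10⁹ N·m²/C²)(9.41×10⁻⁹)(5.56×10⁻⁹)/(0.0741) = 6.35×10⁻⁶ J.
v_min = √(2|U|/m) = √(2·6.35×10⁻⁶/0.0475) = 0.0163 m/s.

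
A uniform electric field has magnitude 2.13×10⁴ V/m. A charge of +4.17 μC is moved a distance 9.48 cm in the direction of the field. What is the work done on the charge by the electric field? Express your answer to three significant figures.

8.42×10⁻³ J

The potential change for a displacement 9.48 cm in the direction of the field is ΔV = −Ed = -2020 V.
W_field = −qΔV = 8.42×10⁻³ J.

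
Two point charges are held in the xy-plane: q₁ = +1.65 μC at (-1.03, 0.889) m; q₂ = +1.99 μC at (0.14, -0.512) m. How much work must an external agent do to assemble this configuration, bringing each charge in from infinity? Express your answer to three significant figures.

The work to assemble the configuration equals its total potential energy, U = Σ kqᵢqⱼ/rᵢⱼ over all pairs.
Pair separations: r₁₂ = 1.83 m.
U = (0.0162) = 0.0162 J.

0.0162 J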